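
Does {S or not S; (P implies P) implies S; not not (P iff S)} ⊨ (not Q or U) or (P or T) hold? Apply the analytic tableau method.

Yes

Initial set: {(S or not S); ((P implies P) implies S); not not (P iff S); not ((not Q or U) or (P or T))}.
not not (P iff S): drop double negation, giving (P iff S).
not ((not Q or U) or (P or T)): α-rule — add not (not Q or U), not (P or T).
not (not Q or U): α-rule — add not not Q, not U.
not (P or T): α-rule — add not P, not T.
(S or not S): β-rule — branch into S  //  not S.
  branch 1 (add S):
    ((P implies P) implies S): β-rule — branch into not (P implies P)  //  S.
      branch 1.1 (add not (P implies P)):
        not (P implies P): α-rule — add P, not P.
        × closes — contains both P and not P.
      branch 1.2 (add S):
        (P iff S): β-rule — branch into P, S  //  not P, not S.
          branch 1.2.1 (add P, S):
            × closes — contains both P and not P.
          branch 1.2.2 (add not P, not S):
            × closes — contains both S and not S.
  branch 2 (add not S):
    ((P implies P) implies S): β-rule — branch into not (P implies P)  //  S.
      branch 2.1 (add not (P implies P)):
        not (P implies P): α-rule — add P, not P.
        × closes — contains both P and not P.
      branch 2.2 (add S):
        × closes — contains both S and not S.
All 5 branches close.
Every branch closed, so the premises entail the conclusion.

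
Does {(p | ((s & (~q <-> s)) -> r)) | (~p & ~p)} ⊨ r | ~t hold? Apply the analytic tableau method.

Initial set: {((p | ((s & (~q <-> s)) -> r)) | (~p & ~p)); ~(r | ~t)}.
~(r | ~t): α-rule — add ~r, ~~t.
((p | ((s & (~q <-> s)) -> r)) | (~p & ~p)): β-rule — branch into (p | ((s & (~q <-> s)) -> r))  //  (~p & ~p).
  branch 1 (add (p | ((s & (~q <-> s)) -> r))):
    (p | ((s & (~q <-> s)) -> r)): β-rule — branch into p  //  ((s & (~q <-> s)) -> r).
      branch 1.1 (add p):
        ○ open, literals {p=1, r=0, t=1}.
      branch 1.2 (add ((s & (~q <-> s)) -> r)):
        ((s & (~q <-> s)) -> r): β-rule — branch into ~(s & (~q <-> s))  //  r.
          branch 1.2.1 (add ~(s & (~q <-> s))):
            ~(s & (~q <-> s)): β-rule — branch into ~s  //  ~(~q <-> s).
              branch 1.2.1.1 (add ~s):
                ○ open, literals {r=0, s=0, t=1}.
              branch 1.2.1.2 (add ~(~q <-> s)):
                ~(~q <-> s): β-rule — branch into ~q, ~s  //  ~~q, s.
                  branch 1.2.1.2.1 (add ~q, ~s):
                    ○ open, literals {q=0, r=0, s=0, t=1}.
                  branch 1.2.1.2.2 (add ~~q, s):
                    ○ open, literals {q=1, r=0, s=1, t=1}.
          branch 1.2.2 (add r):
            × closes — contains both r and ~r.
  branch 2 (add (~p & ~p)):
    (~p & ~p): α-rule — add ~p, ~p.
    ○ open, literals {p=0, r=0, t=1}.
1 branch closed, 5 open.
An open branch gives a countermodel: p=1, r=0, t=1 (unmentioned atoms arbitrary); the premises hold there but the conclusion fails.

No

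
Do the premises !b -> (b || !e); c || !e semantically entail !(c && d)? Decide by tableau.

No

Initial set: {(!b -> (b || !e)); (c || !e); !!(c && d)}.
!!(c && d): α-rule — add c, d.
(!b -> (b || !e)): β-rule — branch into !!b  //  (b || !e).
  branch 1 (add !!b):
    (c || !e): β-rule — branch into c  //  !e.
      branch 1.1 (add c):
        ○ open, literals {b=true, c=true, d=true}.
      branch 1.2 (add !e):
        ○ open, literals {b=true, c=true, d=true, e=false}.
  branch 2 (add (b || !e)):
    (c || !e): β-rule — branch into c  //  !e.
      branch 2.1 (add c):
        (b || !e): β-rule — branch into b  //  !e.
          branch 2.1.1 (add b):
            ○ open, literals {b=true, c=true, d=true}.
          branch 2.1.2 (add !e):
            ○ open, literals {c=true, d=true, e=false}.
      branch 2.2 (add !e):
        (b || !e): β-rule — branch into b  //  !e.
          branch 2.2.1 (add b):
            ○ open, literals {b=true, c=true, d=true, e=false}.
          branch 2.2.2 (add !e):
            ○ open, literals {c=true, d=true, e=false}.
0 branches closed, 6 open.
An open branch gives a countermodel: b=true, c=true, d=true (unmentioned atoms arbitrary); the premises hold there but the conclusion fails.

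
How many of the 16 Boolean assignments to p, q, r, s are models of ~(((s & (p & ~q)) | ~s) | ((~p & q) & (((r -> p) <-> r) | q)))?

Initial set: {~(((s & (p & ~q)) | ~s) | ((~p & q) & (((r -> p) <-> r) | q)))}.
~(((s & (p & ~q)) | ~s) | ((~p & q) & (((r -> p) <-> r) | q))): α-rule — add ~((s & (p & ~q)) | ~s), ~((~p & q) & (((r -> p) <-> r) | q)).
~((s & (p & ~q)) | ~s): α-rule — add ~(s & (p & ~q)), ~~s.
~((~p & q) & (((r -> p) <-> r) | q)): β-rule — branch into ~(~p & q)  //  ~(((r -> p) <-> r) | q).
  branch 1 (add ~(~p & q)):
    ~(s & (p & ~q)): β-rule — branch into ~s  //  ~(p & ~q).
      branch 1.1 (add ~s):
        × closes — contains both s and ~s.
      branch 1.2 (add ~(p & ~q)):
        ~(~p & q): β-rule — branch into ~~p  //  ~q.
          branch 1.2.1 (add ~~p):
            ~(p & ~q): β-rule — branch into ~p  //  ~~q.
              branch 1.2.1.1 (add ~p):
                × closes — contains both p and ~p.
              branch 1.2.1.2 (add ~~q):
                ○ open, literals {p=1, q=1, s=1}.
          branch 1.2.2 (add ~q):
            ~(p & ~q): β-rule — branch into ~p  //  ~~q.
              branch 1.2.2.1 (add ~p):
                ○ open, literals {p=0, q=0, s=1}.
              branch 1.2.2.2 (add ~~q):
                × closes — contains both q and ~q.
  branch 2 (add ~(((r -> p) <-> r) | q)):
    ~(((r -> p) <-> r) | q): α-rule — add ~((r -> p) <-> r), ~q.
    ~(s & (p & ~q)): β-rule — branch into ~s  //  ~(p & ~q).
      branch 2.1 (add ~s):
        × closes — contains both s and ~s.
      branch 2.2 (add ~(p & ~q)):
        ~((r -> p) <-> r): β-rule — branch into (r -> p), ~r  //  ~(r -> p), r.
          branch 2.2.1 (add (r -> p), ~r):
            ~(p & ~q): β-rule — branch into ~p  //  ~~q.
              branch 2.2.1.1 (add ~p):
                (r -> p): β-rule — branch into ~r  //  p.
                  branch 2.2.1.1.1 (add ~r):
                    ○ open, literals {p=0, q=0, r=0, s=1}.
                  branch 2.2.1.1.2 (add p):
                    × closes — contains both p and ~p.
              branch 2.2.1.2 (add ~~q):
                × closes — contains both q and ~q.
          branch 2.2.2 (add ~(r -> p), r):
            ~(r -> p): α-rule — add r, ~p.
            ~(p & ~q): β-rule — branch into ~p  //  ~~q.
              branch 2.2.2.1 (add ~p):
                ○ open, literals {p=0, q=0, r=1, s=1}.
              branch 2.2.2.2 (add ~~q):
                × closes — contains both q and ~q.
7 branches closed, 4 open.
Each open branch fixes some atoms; the unmentioned ones are free. Counting distinct full assignments: branch {p=1, q=1, s=1} (r) contributes 2 new; branch {p=0, q=0, s=1} (r) contributes 2 new; branch {p=0, q=0, r=0, s=1} (none free) contributes 0 new; branch {p=0, q=0, r=1, s=1} (none free) contributes 0 new. Total: 4.

4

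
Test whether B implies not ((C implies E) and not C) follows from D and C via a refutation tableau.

Initial set: {(D and C); not (B implies not ((C implies E) and not C))}.
(D and C): α-rule — add D, C.
not (B implies not ((C implies E) and not C)): α-rule — add B, not not ((C implies E) and not C).
not not ((C implies E) and not C): α-rule — add (C implies E), not C.
× closes — contains both C and not C.
All 1 branch closes.
Every branch closed, so the premises entail the conclusion.

Yes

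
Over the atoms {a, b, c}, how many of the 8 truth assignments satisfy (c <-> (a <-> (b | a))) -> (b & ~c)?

5

Initial set: {T ((c <-> (a <-> (b | a))) -> (b & ~c))}.
T ((c <-> (a <-> (b | a))) -> (b & ~c)): β-rule — branch into F (c <-> (a <-> (b | a)))  //  T (b & ~c).
  branch 1 (add F (c <-> (a <-> (b | a)))):
    F (c <-> (a <-> (b | a))): β-rule — branch into T c, F (a <-> (b | a))  //  F c, T (a <-> (b | a)).
      branch 1.1 (add T c, F (a <-> (b | a))):
        F (a <-> (b | a)): β-rule — branch into T a, F (b | a)  //  F a, T (b | a).
          branch 1.1.1 (add T a, F (b | a)):
            F (b | a): α-rule — add F b, F a.
            × closes — contains both a and ~a.
          branch 1.1.2 (add F a, T (b | a)):
            T (b | a): β-rule — branch into T b  //  T a.
              branch 1.1.2.1 (add T b):
                ○ open, literals {a=0, b=1, c=1}.
              branch 1.1.2.2 (add T a):
                × closes — contains both a and ~a.
      branch 1.2 (add F c, T (a <-> (b | a))):
        T (a <-> (b | a)): β-rule — branch into T a, T (b | a)  //  F a, F (b | a).
          branch 1.2.1 (add T a, T (b | a)):
            T (b | a): β-rule — branch into T b  //  T a.
              branch 1.2.1.1 (add T b):
                ○ open, literals {a=1, b=1, c=0}.
              branch 1.2.1.2 (add T a):
                ○ open, literals {a=1, c=0}.
          branch 1.2.2 (add F a, F (b | a)):
            F (b | a): α-rule — add F b, F a.
            ○ open, literals {a=0, b=0, c=0}.
  branch 2 (add T (b & ~c)):
    T (b & ~c): α-rule — add T b, T ~c.
    ○ open, literals {b=1, c=0}.
2 branches closed, 5 open.
Each open branch fixes some atoms; the unmentioned ones are free. Counting distinct full assignments: branch {a=0, b=1, c=1} (none free) contributes 1 new; branch {a=1, b=1, c=0} (none free) contributes 1 new; branch {a=1, c=0} (b) contributes 1 new; branch {a=0, b=0, c=0} (none free) contributes 1 new; branch {b=1, c=0} (a) contributes 1 new. Total: 5.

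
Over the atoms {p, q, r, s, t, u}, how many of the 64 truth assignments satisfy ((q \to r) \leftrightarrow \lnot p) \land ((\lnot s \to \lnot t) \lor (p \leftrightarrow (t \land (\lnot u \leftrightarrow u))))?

30

Initial set: {(((q \to r) \leftrightarrow \lnot p) \land ((\lnot s \to \lnot t) \lor (p \leftrightarrow (t \land (\lnot u \leftrightarrow u)))))}.
(((q \to r) \leftrightarrow \lnot p) \land ((\lnot s \to \lnot t) \lor (p \leftrightarrow (t \land (\lnot u \leftrightarrow u))))): α-rule — add ((q \to r) \leftrightarrow \lnot p), ((\lnot s \to \lnot t) \lor (p \leftrightarrow (t \land (\lnot u \leftrightarrow u)))).
((q \to r) \leftrightarrow \lnot p): β-rule — branch into (q \to r), \lnot p  //  \lnot (q \to r), \lnot \lnot p.
  branch 1 (add (q \to r), \lnot p):
    ((\lnot s \to \lnot t) \lor (p \leftrightarrow (t \land (\lnot u \leftrightarrow u)))): β-rule — branch into (\lnot s \to \lnot t)  //  (p \leftrightarrow (t \land (\lnot u \leftrightarrow u))).
      branch 1.1 (add (\lnot s \to \lnot t)):
        (q \to r): β-rule — branch into \lnot q  //  r.
          branch 1.1.1 (add \lnot q):
            (\lnot s \to \lnot t): β-rule — branch into \lnot \lnot s  //  \lnot t.
              branch 1.1.1.1 (add \lnot \lnot s):
                ○ open, literals {p=0, q=0, s=1}.
              branch 1.1.1.2 (add \lnot t):
                ○ open, literals {p=0, q=0, t=0}.
          branch 1.1.2 (add r):
            (\lnot s \to \lnot t): β-rule — branch into \lnot \lnot s  //  \lnot t.
              branch 1.1.2.1 (add \lnot \lnot s):
                ○ open, literals {p=0, r=1, s=1}.
              branch 1.1.2.2 (add \lnot t):
                ○ open, literals {p=0, r=1, t=0}.
      branch 1.2 (add (p \leftrightarrow (t \land (\lnot u \leftrightarrow u)))):
        (q \to r): β-rule — branch into \lnot q  //  r.
          branch 1.2.1 (add \lnot q):
            (p \leftrightarrow (t \land (\lnot u \leftrightarrow u))): β-rule — branch into p, (t \land (\lnot u \leftrightarrow u))  //  \lnot p, \lnot (t \land (\lnot u \leftrightarrow u)).
              branch 1.2.1.1 (add p, (t \land (\lnot u \leftrightarrow u))):
                × closes — contains both p and \lnot p.
              branch 1.2.1.2 (add \lnot p, \lnot (t \land (\lnot u \leftrightarrow u))):
                \lnot (t \land (\lnot u \leftrightarrow u)): β-rule — branch into \lnot t  //  \lnot (\lnot u \leftrightarrow u).
                  branch 1.2.1.2.1 (add \lnot t):
                    ○ open, literals {p=0, q=0, t=0}.
                  branch 1.2.1.2.2 (add \lnot (\lnot u \leftrightarrow u)):
                    \lnot (\lnot u \leftrightarrow u): β-rule — branch into \lnot u, \lnot u  //  \lnot \lnot u, u.
                      branch 1.2.1.2.2.1 (add \lnot u, \lnot u):
                        ○ open, literals {p=0, q=0, u=0}.
                      branch 1.2.1.2.2.2 (add \lnot \lnot u, u):
                        ○ open, literals {p=0, q=0, u=1}.
          branch 1.2.2 (add r):
            (p \leftrightarrow (t \land (\lnot u \leftrightarrow u))): β-rule — branch into p, (t \land (\lnot u \leftrightarrow u))  //  \lnot p, \lnot (t \land (\lnot u \leftrightarrow u)).
              branch 1.2.2.1 (add p, (t \land (\lnot u \leftrightarrow u))):
                × closes — contains both p and \lnot p.
              branch 1.2.2.2 (add \lnot p, \lnot (t \land (\lnot u \leftrightarrow u))):
                \lnot (t \land (\lnot u \leftrightarrow u)): β-rule — branch into \lnot t  //  \lnot (\lnot u \leftrightarrow u).
                  branch 1.2.2.2.1 (add \lnot t):
                    ○ open, literals {p=0, r=1, t=0}.
                  branch 1.2.2.2.2 (add \lnot (\lnot u \leftrightarrow u)):
                    \lnot (\lnot u \leftrightarrow u): β-rule — branch into \lnot u, \lnot u  //  \lnot \lnot u, u.
                      branch 1.2.2.2.2.1 (add \lnot u, \lnot u):
                        ○ open, literals {p=0, r=1, u=0}.
                      branch 1.2.2.2.2.2 (add \lnot \lnot u, u):
                        ○ open, literals {p=0, r=1, u=1}.
  branch 2 (add \lnot (q \to r), \lnot \lnot p):
    \lnot (q \to r): α-rule — add q, \lnot r.
    ((\lnot s \to \lnot t) \lor (p \leftrightarrow (t \land (\lnot u \leftrightarrow u)))): β-rule — branch into (\lnot s \to \lnot t)  //  (p \leftrightarrow (t \land (\lnot u \leftrightarrow u))).
      branch 2.1 (add (\lnot s \to \lnot t)):
        (\lnot s \to \lnot t): β-rule — branch into \lnot \lnot s  //  \lnot t.
          branch 2.1.1 (add \lnot \lnot s):
            ○ open, literals {p=1, q=1, r=0, s=1}.
          branch 2.1.2 (add \lnot t):
            ○ open, literals {p=1, q=1, r=0, t=0}.
      branch 2.2 (add (p \leftrightarrow (t \land (\lnot u \leftrightarrow u)))):
        (p \leftrightarrow (t \land (\lnot u \leftrightarrow u))): β-rule — branch into p, (t \land (\lnot u \leftrightarrow u))  //  \lnot p, \lnot (t \land (\lnot u \leftrightarrow u)).
          branch 2.2.1 (add p, (t \land (\lnot u \leftrightarrow u))):
            (t \land (\lnot u \leftrightarrow u)): α-rule — add t, (\lnot u \leftrightarrow u).
            (\lnot u \leftrightarrow u): β-rule — branch into \lnot u, u  //  \lnot \lnot u, \lnot u.
              branch 2.2.1.1 (add \lnot u, u):
                × closes — contains both u and \lnot u.
              branch 2.2.1.2 (add \lnot \lnot u, \lnot u):
                × closes — contains both u and \lnot u.
          branch 2.2.2 (add \lnot p, \lnot (t \land (\lnot u \leftrightarrow u))):
            × closes — contains both p and \lnot p.
5 branches closed, 12 open.
Each open branch fixes some atoms; the unmentioned ones are free. Counting distinct full assignments: branch {p=0, q=0, s=1} (r, t, u) contributes 8 new; branch {p=0, q=0, t=0} (r, s, u) contributes 4 new; branch {p=0, r=1, s=1} (q, t, u) contributes 4 new; branch {p=0, r=1, t=0} (q, s, u) contributes 2 new; branch {p=0, q=0, t=0} (r, s, u) contributes 0 new; branch {p=0, q=0, u=0} (r, s, t) contributes 2 new; branch {p=0, q=0, u=1} (r, s, t) contributes 2 new; branch {p=0, r=1, t=0} (q, s, u) contributes 0 new; branch {p=0, r=1, u=0} (q, s, t) contributes 1 new; branch {p=0, r=1, u=1} (q, s, t) contributes 1 new; branch {p=1, q=1, r=0, s=1} (t, u) contributes 4 new; branch {p=1, q=1, r=0, t=0} (s, u) contributes 2 new. Total: 30.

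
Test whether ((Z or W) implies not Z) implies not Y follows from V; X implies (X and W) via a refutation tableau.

No

Initial set: {V; (X implies (X and W)); not (((Z or W) implies not Z) implies not Y)}.
not (((Z or W) implies not Z) implies not Y): α-rule — add ((Z or W) implies not Z), not not Y.
(X implies (X and W)): β-rule — branch into not X  //  (X and W).
  branch 1 (add not X):
    ((Z or W) implies not Z): β-rule — branch into not (Z or W)  //  not Z.
      branch 1.1 (add not (Z or W)):
        not (Z or W): α-rule — add not Z, not W.
        ○ open, literals {V=T, W=F, X=F, Y=T, Z=F}.
      branch 1.2 (add not Z):
        ○ open, literals {V=T, X=F, Y=T, Z=F}.
  branch 2 (add (X and W)):
    (X and W): α-rule — add X, W.
    ((Z or W) implies not Z): β-rule — branch into not (Z or W)  //  not Z.
      branch 2.1 (add not (Z or W)):
        not (Z or W): α-rule — add not Z, not W.
        × closes — contains both W and not W.
      branch 2.2 (add not Z):
        ○ open, literals {V=T, W=T, X=T, Y=T, Z=F}.
1 branch closed, 3 open.
An open branch gives a countermodel: V=T, W=F, X=F, Y=T, Z=F (unmentioned atoms arbitrary); the premises hold there but the conclusion fails.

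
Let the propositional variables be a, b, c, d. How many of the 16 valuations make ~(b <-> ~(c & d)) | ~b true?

10

Initial set: {(~(b <-> ~(c & d)) | ~b)}.
(~(b <-> ~(c & d)) | ~b): β-rule — branch into ~(b <-> ~(c & d))  //  ~b.
  branch 1 (add ~(b <-> ~(c & d))):
    ~(b <-> ~(c & d)): β-rule — branch into b, ~~(c & d)  //  ~b, ~(c & d).
      branch 1.1 (add b, ~~(c & d)):
        ~~(c & d): α-rule — add c, d.
        ○ open, literals {b=T, c=T, d=T}.
      branch 1.2 (add ~b, ~(c & d)):
        ~(c & d): β-rule — branch into ~c  //  ~d.
          branch 1.2.1 (add ~c):
            ○ open, literals {b=F, c=F}.
          branch 1.2.2 (add ~d):
            ○ open, literals {b=F, d=F}.
  branch 2 (add ~b):
    ○ open, literals {b=F}.
0 branches closed, 4 open.
Each open branch fixes some atoms; the unmentioned ones are free. Counting distinct full assignments: branch {b=T, c=T, d=T} (a) contributes 2 new; branch {b=F, c=F} (a, d) contributes 4 new; branch {b=F, d=F} (a, c) contributes 2 new; branch {b=F} (a, c, d) contributes 2 new. Total: 10.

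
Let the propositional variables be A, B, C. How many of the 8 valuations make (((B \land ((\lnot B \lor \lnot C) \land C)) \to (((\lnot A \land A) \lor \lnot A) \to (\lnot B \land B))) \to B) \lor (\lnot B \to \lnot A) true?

6

Initial set: {((((B \land ((\lnot B \lor \lnot C) \land C)) \to (((\lnot A \land A) \lor \lnot A) \to (\lnot B \land B))) \to B) \lor (\lnot B \to \lnot A))}.
((((B \land ((\lnot B \lor \lnot C) \land C)) \to (((\lnot A \land A) \lor \lnot A) \to (\lnot B \land B))) \to B) \lor (\lnot B \to \lnot A)): β-rule — branch into (((B \land ((\lnot B \lor \lnot C) \land C)) \to (((\lnot A \land A) \lor \lnot A) \to (\lnot B \land B))) \to B)  //  (\lnot B \to \lnot A).
  branch 1 (add (((B \land ((\lnot B \lor \lnot C) \land C)) \to (((\lnot A \land A) \lor \lnot A) \to (\lnot B \land B))) \to B)):
    (((B \land ((\lnot B \lor \lnot C) \land C)) \to (((\lnot A \land A) \lor \lnot A) \to (\lnot B \land B))) \to B): β-rule — branch into \lnot ((B \land ((\lnot B \lor \lnot C) \land C)) \to (((\lnot A \land A) \lor \lnot A) \to (\lnot B \land B)))  //  B.
      branch 1.1 (add \lnot ((B \land ((\lnot B \lor \lnot C) \land C)) \to (((\lnot A \land A) \lor \lnot A) \to (\lnot B \land B)))):
        \lnot ((B \land ((\lnot B \lor \lnot C) \land C)) \to (((\lnot A \land A) \lor \lnot A) \to (\lnot B \land B))): α-rule — add (B \land ((\lnot B \lor \lnot C) \land C)), \lnot (((\lnot A \land A) \lor \lnot A) \to (\lnot B \land B)).
        (B \land ((\lnot B \lor \lnot C) \land C)): α-rule — add B, ((\lnot B \lor \lnot C) \land C).
        \lnot (((\lnot A \land A) \lor \lnot A) \to (\lnot B \land B)): α-rule — add ((\lnot A \land A) \lor \lnot A), \lnot (\lnot B \land B).
        ((\lnot B \lor \lnot C) \land C): α-rule — add (\lnot B \lor \lnot C), C.
        ((\lnot A \land A) \lor \lnot A): β-rule — branch into (\lnot A \land A)  //  \lnot A.
          branch 1.1.1 (add (\lnot A \land A)):
            (\lnot A \land A): α-rule — add \lnot A, A.
            × closes — contains both A and \lnot A.
          branch 1.1.2 (add \lnot A):
            \lnot (\lnot B \land B): β-rule — branch into \lnot \lnot B  //  \lnot B.
              branch 1.1.2.1 (add \lnot \lnot B):
                (\lnot B \lor \lnot C): β-rule — branch into \lnot B  //  \lnot C.
                  branch 1.1.2.1.1 (add \lnot B):
                    × closes — contains both B and \lnot B.
                  branch 1.1.2.1.2 (add \lnot C):
                    × closes — contains both C and \lnot C.
              branch 1.1.2.2 (add \lnot B):
                × closes — contains both B and \lnot B.
      branch 1.2 (add B):
        ○ open, literals {B=T}.
  branch 2 (add (\lnot B \to \lnot A)):
    (\lnot B \to \lnot A): β-rule — branch into \lnot \lnot B  //  \lnot A.
      branch 2.1 (add \lnot \lnot B):
        ○ open, literals {B=T}.
      branch 2.2 (add \lnot A):
        ○ open, literals {A=F}.
4 branches closed, 3 open.
Each open branch fixes some atoms; the unmentioned ones are free. Counting distinct full assignments: branch {B=T} (A, C) contributes 4 new; branch {B=T} (A, C) contributes 0 new; branch {A=F} (B, C) contributes 2 new. Total: 6.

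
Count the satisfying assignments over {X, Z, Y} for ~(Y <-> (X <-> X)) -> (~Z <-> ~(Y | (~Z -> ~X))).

7

Initial set: {T (~(Y <-> (X <-> X)) -> (~Z <-> ~(Y | (~Z -> ~X))))}.
T (~(Y <-> (X <-> X)) -> (~Z <-> ~(Y | (~Z -> ~X)))): β-rule — branch into F ~(Y <-> (X <-> X))  //  T (~Z <-> ~(Y | (~Z -> ~X))).
  branch 1 (add F ~(Y <-> (X <-> X))):
    F ~(Y <-> (X <-> X)): β-rule — branch into T Y, T (X <-> X)  //  F Y, F (X <-> X).
      branch 1.1 (add T Y, T (X <-> X)):
        T (X <-> X): β-rule — branch into T X, T X  //  F X, F X.
          branch 1.1.1 (add T X, T X):
            ○ open, literals {X=true, Y=true}.
          branch 1.1.2 (add F X, F X):
            ○ open, literals {X=false, Y=true}.
      branch 1.2 (add F Y, F (X <-> X)):
        F (X <-> X): β-rule — branch into T X, F X  //  F X, T X.
          branch 1.2.1 (add T X, F X):
            × closes — contains both X and ~X.
          branch 1.2.2 (add F X, T X):
            × closes — contains both X and ~X.
  branch 2 (add T (~Z <-> ~(Y | (~Z -> ~X)))):
    T (~Z <-> ~(Y | (~Z -> ~X))): β-rule — branch into T ~Z, T ~(Y | (~Z -> ~X))  //  F ~Z, F ~(Y | (~Z -> ~X)).
      branch 2.1 (add T ~Z, T ~(Y | (~Z -> ~X))):
        T ~(Y | (~Z -> ~X)): α-rule — add F Y, F (~Z -> ~X).
        F (~Z -> ~X): α-rule — add T ~Z, F ~X.
        ○ open, literals {X=true, Y=false, Z=false}.
      branch 2.2 (add F ~Z, F ~(Y | (~Z -> ~X))):
        F ~(Y | (~Z -> ~X)): β-rule — branch into T Y  //  T (~Z -> ~X).
          branch 2.2.1 (add T Y):
            ○ open, literals {Y=true, Z=true}.
          branch 2.2.2 (add T (~Z -> ~X)):
            T (~Z -> ~X): β-rule — branch into F ~Z  //  T ~X.
              branch 2.2.2.1 (add F ~Z):
                ○ open, literals {Z=true}.
              branch 2.2.2.2 (add T ~X):
                ○ open, literals {X=false, Z=true}.
2 branches closed, 6 open.
Each open branch fixes some atoms; the unmentioned ones are free. Counting distinct full assignments: branch {X=true, Y=true} (Z) contributes 2 new; branch {X=false, Y=true} (Z) contributes 2 new; branch {X=true, Y=false, Z=false} (none free) contributes 1 new; branch {Y=true, Z=true} (X) contributes 0 new; branch {Z=true} (X, Y) contributes 2 new; branch {X=false, Z=true} (Y) contributes 0 new. Total: 7.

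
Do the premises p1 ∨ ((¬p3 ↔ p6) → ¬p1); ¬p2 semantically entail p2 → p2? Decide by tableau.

Initial set: {(p1 ∨ ((¬p3 ↔ p6) → ¬p1)); ¬p2; ¬(p2 → p2)}.
¬(p2 → p2): α-rule — add p2, ¬p2.
× closes — contains both p2 and ¬p2.
All 1 branch closes.
Every branch closed, so the premises entail the conclusion.

Yes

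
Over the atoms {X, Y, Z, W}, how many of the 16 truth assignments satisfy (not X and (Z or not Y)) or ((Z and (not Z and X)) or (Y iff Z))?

Initial set: {((not X and (Z or not Y)) or ((Z and (not Z and X)) or (Y iff Z)))}.
((not X and (Z or not Y)) or ((Z and (not Z and X)) or (Y iff Z))): β-rule — branch into (not X and (Z or not Y))  //  ((Z and (not Z and X)) or (Y iff Z)).
  branch 1 (add (not X and (Z or not Y))):
    (not X and (Z or not Y)): α-rule — add not X, (Z or not Y).
    (Z or not Y): β-rule — branch into Z  //  not Y.
      branch 1.1 (add Z):
        ○ open, literals {X=0, Z=1}.
      branch 1.2 (add not Y):
        ○ open, literals {X=0, Y=0}.
  branch 2 (add ((Z and (not Z and X)) or (Y iff Z))):
    ((Z and (not Z and X)) or (Y iff Z)): β-rule — branch into (Z and (not Z and X))  //  (Y iff Z).
      branch 2.1 (add (Z and (not Z and X))):
        (Z and (not Z and X)): α-rule — add Z, (not Z and X).
        (not Z and X): α-rule — add not Z, X.
        × closes — contains both Z and not Z.
      branch 2.2 (add (Y iff Z)):
        (Y iff Z): β-rule — branch into Y, Z  //  not Y, not Z.
          branch 2.2.1 (add Y, Z):
            ○ open, literals {Y=1, Z=1}.
          branch 2.2.2 (add not Y, not Z):
            ○ open, literals {Y=0, Z=0}.
1 branch closed, 4 open.
Each open branch fixes some atoms; the unmentioned ones are free. Counting distinct full assignments: branch {X=0, Z=1} (Y, W) contributes 4 new; branch {X=0, Y=0} (Z, W) contributes 2 new; branch {Y=1, Z=1} (X, W) contributes 2 new; branch {Y=0, Z=0} (X, W) contributes 2 new. Total: 10.

10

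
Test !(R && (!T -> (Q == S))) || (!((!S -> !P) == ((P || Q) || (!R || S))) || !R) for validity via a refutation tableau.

Assume the negation and expand:
Initial set: {!(!(R && (!T -> (Q == S))) || (!((!S -> !P) == ((P || Q) || (!R || S))) || !R))}.
!(!(R && (!T -> (Q == S))) || (!((!S -> !P) == ((P || Q) || (!R || S))) || !R)): α-rule — add !!(R && (!T -> (Q == S))), !(!((!S -> !P) == ((P || Q) || (!R || S))) || !R).
!!(R && (!T -> (Q == S))): α-rule — add R, (!T -> (Q == S)).
!(!((!S -> !P) == ((P || Q) || (!R || S))) || !R): α-rule — add !!((!S -> !P) == ((P || Q) || (!R || S))), !!R.
(!T -> (Q == S)): β-rule — branch into !!T  //  (Q == S).
  branch 1 (add !!T):
    !!((!S -> !P) == ((P || Q) || (!R || S))): β-rule — branch into (!S -> !P), ((P || Q) || (!R || S))  //  !(!S -> !P), !((P || Q) || (!R || S)).
      branch 1.1 (add (!S -> !P), ((P || Q) || (!R || S))):
        (!S -> !P): β-rule — branch into !!S  //  !P.
          branch 1.1.1 (add !!S):
            ((P || Q) || (!R || S)): β-rule — branch into (P || Q)  //  (!R || S).
              branch 1.1.1.1 (add (P || Q)):
                (P || Q): β-rule — branch into P  //  Q.
                  branch 1.1.1.1.1 (add P):
                    ○ open, literals {P=true, R=true, S=true, T=true}.
                  branch 1.1.1.1.2 (add Q):
                    ○ open, literals {Q=true, R=true, S=true, T=true}.
              branch 1.1.1.2 (add (!R || S)):
                (!R || S): β-rule — branch into !R  //  S.
                  branch 1.1.1.2.1 (add !R):
                    × closes — contains both R and !R.
                  branch 1.1.1.2.2 (add S):
                    ○ open, literals {R=true, S=true, T=true}.
          branch 1.1.2 (add !P):
            ((P || Q) || (!R || S)): β-rule — branch into (P || Q)  //  (!R || S).
              branch 1.1.2.1 (add (P || Q)):
                (P || Q): β-rule — branch into P  //  Q.
                  branch 1.1.2.1.1 (add P):
                    × closes — contains both P and !P.
                  branch 1.1.2.1.2 (add Q):
                    ○ open, literals {P=false, Q=true, R=true, T=true}.
              branch 1.1.2.2 (add (!R || S)):
                (!R || S): β-rule — branch into !R  //  S.
                  branch 1.1.2.2.1 (add !R):
                    × closes — contains both R and !R.
                  branch 1.1.2.2.2 (add S):
                    ○ open, literals {P=false, R=true, S=true, T=true}.
      branch 1.2 (add !(!S -> !P), !((P || Q) || (!R || S))):
        !(!S -> !P): α-rule — add !S, !!P.
        !((P || Q) || (!R || S)): α-rule — add !(P || Q), !(!R || S).
        !(P || Q): α-rule — add !P, !Q.
        × closes — contains both P and !P.
  branch 2 (add (Q == S)):
    !!((!S -> !P) == ((P || Q) || (!R || S))): β-rule — branch into (!S -> !P), ((P || Q) || (!R || S))  //  !(!S -> !P), !((P || Q) || (!R || S)).
      branch 2.1 (add (!S -> !P), ((P || Q) || (!R || S))):
        (Q == S): β-rule — branch into Q, S  //  !Q, !S.
          branch 2.1.1 (add Q, S):
            (!S -> !P): β-rule — branch into !!S  //  !P.
              branch 2.1.1.1 (add !!S):
                ((P || Q) || (!R || S)): β-rule — branch into (P || Q)  //  (!R || S).
                  branch 2.1.1.1.1 (add (P || Q)):
                    (P || Q): β-rule — branch into P  //  Q.
                      branch 2.1.1.1.1.1 (add P):
                        ○ open, literals {P=true, Q=true, R=true, S=true}.
                      branch 2.1.1.1.1.2 (add Q):
                        ○ open, literals {Q=true, R=true, S=true}.
                  branch 2.1.1.1.2 (add (!R || S)):
                    (!R || S): β-rule — branch into !R  //  S.
                      branch 2.1.1.1.2.1 (add !R):
                        × closes — contains both R and !R.
                      branch 2.1.1.1.2.2 (add S):
                        ○ open, literals {Q=true, R=true, S=true}.
              branch 2.1.1.2 (add !P):
                ((P || Q) || (!R || S)): β-rule — branch into (P || Q)  //  (!R || S).
                  branch 2.1.1.2.1 (add (P || Q)):
                    (P || Q): β-rule — branch into P  //  Q.
                      branch 2.1.1.2.1.1 (add P):
                        × closes — contains both P and !P.
                      branch 2.1.1.2.1.2 (add Q):
                        ○ open, literals {P=false, Q=true, R=true, S=true}.
                  branch 2.1.1.2.2 (add (!R || S)):
                    (!R || S): β-rule — branch into !R  //  S.
                      branch 2.1.1.2.2.1 (add !R):
                        × closes — contains both R and !R.
                      branch 2.1.1.2.2.2 (add S):
                        ○ open, literals {P=false, Q=true, R=true, S=true}.
          branch 2.1.2 (add !Q, !S):
            (!S -> !P): β-rule — branch into !!S  //  !P.
              branch 2.1.2.1 (add !!S):
                × closes — contains both S and !S.
              branch 2.1.2.2 (add !P):
                ((P || Q) || (!R || S)): β-rule — branch into (P || Q)  //  (!R || S).
                  branch 2.1.2.2.1 (add (P || Q)):
                    (P || Q): β-rule — branch into P  //  Q.
                      branch 2.1.2.2.1.1 (add P):
                        × closes — contains both P and !P.
                      branch 2.1.2.2.1.2 (add Q):
                        × closes — contains both Q and !Q.
                  branch 2.1.2.2.2 (add (!R || S)):
                    (!R || S): β-rule — branch into !R  //  S.
                      branch 2.1.2.2.2.1 (add !R):
                        × closes — contains both R and !R.
                      branch 2.1.2.2.2.2 (add S):
                        × closes — contains both S and !S.
      branch 2.2 (add !(!S -> !P), !((P || Q) || (!R || S))):
        !(!S -> !P): α-rule — add !S, !!P.
        !((P || Q) || (!R || S)): α-rule — add !(P || Q), !(!R || S).
        !(P || Q): α-rule — add !P, !Q.
        × closes — contains both P and !P.
13 branches closed, 10 open.
An open branch gives a countermodel: P=true, R=true, S=true, T=true (unmentioned atoms arbitrary); under it the original formula is false.

Not valid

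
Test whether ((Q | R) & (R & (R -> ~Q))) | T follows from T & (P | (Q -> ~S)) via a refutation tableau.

Initial set: {T (T & (P | (Q -> ~S))); F (((Q | R) & (R & (R -> ~Q))) | T)}.
T (T & (P | (Q -> ~S))): α-rule — add T T, T (P | (Q -> ~S)).
F (((Q | R) & (R & (R -> ~Q))) | T): α-rule — add F ((Q | R) & (R & (R -> ~Q))), F T.
× closes — contains both T and ~T.
All 1 branch closes.
Every branch closed, so the premises entail the conclusion.

Yes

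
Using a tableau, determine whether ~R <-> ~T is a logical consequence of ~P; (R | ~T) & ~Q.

No

Initial set: {~P; ((R | ~T) & ~Q); ~(~R <-> ~T)}.
((R | ~T) & ~Q): α-rule — add (R | ~T), ~Q.
~(~R <-> ~T): β-rule — branch into ~R, ~~T  //  ~~R, ~T.
  branch 1 (add ~R, ~~T):
    (R | ~T): β-rule — branch into R  //  ~T.
      branch 1.1 (add R):
        × closes — contains both R and ~R.
      branch 1.2 (add ~T):
        × closes — contains both T and ~T.
  branch 2 (add ~~R, ~T):
    (R | ~T): β-rule — branch into R  //  ~T.
      branch 2.1 (add R):
        ○ open, literals {P=F, Q=F, R=T, T=F}.
      branch 2.2 (add ~T):
        ○ open, literals {P=F, Q=F, R=T, T=F}.
2 branches closed, 2 open.
An open branch gives a countermodel: P=F, Q=F, R=T, T=F (unmentioned atoms arbitrary); the premises hold there but the conclusion fails.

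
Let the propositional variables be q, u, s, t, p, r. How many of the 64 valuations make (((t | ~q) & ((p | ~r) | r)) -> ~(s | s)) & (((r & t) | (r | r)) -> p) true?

30

Initial set: {((((t | ~q) & ((p | ~r) | r)) -> ~(s | s)) & (((r & t) | (r | r)) -> p))}.
((((t | ~q) & ((p | ~r) | r)) -> ~(s | s)) & (((r & t) | (r | r)) -> p)): α-rule — add (((t | ~q) & ((p | ~r) | r)) -> ~(s | s)), (((r & t) | (r | r)) -> p).
(((t | ~q) & ((p | ~r) | r)) -> ~(s | s)): β-rule — branch into ~((t | ~q) & ((p | ~r) | r))  //  ~(s | s).
  branch 1 (add ~((t | ~q) & ((p | ~r) | r))):
    (((r & t) | (r | r)) -> p): β-rule — branch into ~((r & t) | (r | r))  //  p.
      branch 1.1 (add ~((r & t) | (r | r))):
        ~((r & t) | (r | r)): α-rule — add ~(r & t), ~(r | r).
        ~(r | r): α-rule — add ~r, ~r.
        ~((t | ~q) & ((p | ~r) | r)): β-rule — branch into ~(t | ~q)  //  ~((p | ~r) | r).
          branch 1.1.1 (add ~(t | ~q)):
            ~(t | ~q): α-rule — add ~t, ~~q.
            ~(r & t): β-rule — branch into ~r  //  ~t.
              branch 1.1.1.1 (add ~r):
                ○ open, literals {q=1, r=0, t=0}.
              branch 1.1.1.2 (add ~t):
                ○ open, literals {q=1, r=0, t=0}.
          branch 1.1.2 (add ~((p | ~r) | r)):
            ~((p | ~r) | r): α-rule — add ~(p | ~r), ~r.
            ~(p | ~r): α-rule — add ~p, ~~r.
            × closes — contains both r and ~r.
      branch 1.2 (add p):
        ~((t | ~q) & ((p | ~r) | r)): β-rule — branch into ~(t | ~q)  //  ~((p | ~r) | r).
          branch 1.2.1 (add ~(t | ~q)):
            ~(t | ~q): α-rule — add ~t, ~~q.
            ○ open, literals {p=1, q=1, t=0}.
          branch 1.2.2 (add ~((p | ~r) | r)):
            ~((p | ~r) | r): α-rule — add ~(p | ~r), ~r.
            ~(p | ~r): α-rule — add ~p, ~~r.
            × closes — contains both p and ~p.
  branch 2 (add ~(s | s)):
    ~(s | s): α-rule — add ~s, ~s.
    (((r & t) | (r | r)) -> p): β-rule — branch into ~((r & t) | (r | r))  //  p.
      branch 2.1 (add ~((r & t) | (r | r))):
        ~((r & t) | (r | r)): α-rule — add ~(r & t), ~(r | r).
        ~(r | r): α-rule — add ~r, ~r.
        ~(r & t): β-rule — branch into ~r  //  ~t.
          branch 2.1.1 (add ~r):
            ○ open, literals {r=0, s=0}.
          branch 2.1.2 (add ~t):
            ○ open, literals {r=0, s=0, t=0}.
      branch 2.2 (add p):
        ○ open, literals {p=1, s=0}.
2 branches closed, 6 open.
Each open branch fixes some atoms; the unmentioned ones are free. Counting distinct full assignments: branch {q=1, r=0, t=0} (u, s, p) contributes 8 new; branch {q=1, r=0, t=0} (u, s, p) contributes 0 new; branch {p=1, q=1, t=0} (u, s, r) contributes 4 new; branch {r=0, s=0} (q, u, t, p) contributes 12 new; branch {r=0, s=0, t=0} (q, u, p) contributes 0 new; branch {p=1, s=0} (q, u, t, r) contributes 6 new. Total: 30.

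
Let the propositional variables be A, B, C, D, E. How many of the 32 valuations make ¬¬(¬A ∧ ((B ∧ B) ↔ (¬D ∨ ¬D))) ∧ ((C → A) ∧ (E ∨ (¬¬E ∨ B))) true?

Initial set: {T (¬¬(¬A ∧ ((B ∧ B) ↔ (¬D ∨ ¬D))) ∧ ((C → A) ∧ (E ∨ (¬¬E ∨ B))))}.
T (¬¬(¬A ∧ ((B ∧ B) ↔ (¬D ∨ ¬D))) ∧ ((C → A) ∧ (E ∨ (¬¬E ∨ B)))): α-rule — add T ¬¬(¬A ∧ ((B ∧ B) ↔ (¬D ∨ ¬D))), T ((C → A) ∧ (E ∨ (¬¬E ∨ B))).
T ¬¬(¬A ∧ ((B ∧ B) ↔ (¬D ∨ ¬D))): drop double negation, giving T (¬A ∧ ((B ∧ B) ↔ (¬D ∨ ¬D))).
T ((C → A) ∧ (E ∨ (¬¬E ∨ B))): α-rule — add T (C → A), T (E ∨ (¬¬E ∨ B)).
T (¬A ∧ ((B ∧ B) ↔ (¬D ∨ ¬D))): α-rule — add T ¬A, T ((B ∧ B) ↔ (¬D ∨ ¬D)).
T (C → A): β-rule — branch into F C  //  T A.
  branch 1 (add F C):
    T (E ∨ (¬¬E ∨ B)): β-rule — branch into T E  //  T (¬¬E ∨ B).
      branch 1.1 (add T E):
        T ((B ∧ B) ↔ (¬D ∨ ¬D)): β-rule — branch into T (B ∧ B), T (¬D ∨ ¬D)  //  F (B ∧ B), F (¬D ∨ ¬D).
          branch 1.1.1 (add T (B ∧ B), T (¬D ∨ ¬D)):
            T (B ∧ B): α-rule — add T B, T B.
            T (¬D ∨ ¬D): β-rule — branch into T ¬D  //  T ¬D.
              branch 1.1.1.1 (add T ¬D):
                ○ open, literals {A=false, B=true, C=false, D=false, E=true}.
              branch 1.1.1.2 (add T ¬D):
                ○ open, literals {A=false, B=true, C=false, D=false, E=true}.
          branch 1.1.2 (add F (B ∧ B), F (¬D ∨ ¬D)):
            F (¬D ∨ ¬D): α-rule — add F ¬D, F ¬D.
            F (B ∧ B): β-rule — branch into F B  //  F B.
              branch 1.1.2.1 (add F B):
                ○ open, literals {A=false, B=false, C=false, D=true, E=true}.
              branch 1.1.2.2 (add F B):
                ○ open, literals {A=false, B=false, C=false, D=true, E=true}.
      branch 1.2 (add T (¬¬E ∨ B)):
        T ((B ∧ B) ↔ (¬D ∨ ¬D)): β-rule — branch into T (B ∧ B), T (¬D ∨ ¬D)  //  F (B ∧ B), F (¬D ∨ ¬D).
          branch 1.2.1 (add T (B ∧ B), T (¬D ∨ ¬D)):
            T (B ∧ B): α-rule — add T B, T B.
            T (¬¬E ∨ B): β-rule — branch into T ¬¬E  //  T B.
              branch 1.2.1.1 (add T ¬¬E):
                T ¬¬E: drop double negation, giving T E.
                T (¬D ∨ ¬D): β-rule — branch into T ¬D  //  T ¬D.
                  branch 1.2.1.1.1 (add T ¬D):
                    ○ open, literals {A=false, B=true, C=false, D=false, E=true}.
                  branch 1.2.1.1.2 (add T ¬D):
                    ○ open, literals {A=false, B=true, C=false, D=false, E=true}.
              branch 1.2.1.2 (add T B):
                T (¬D ∨ ¬D): β-rule — branch into T ¬D  //  T ¬D.
                  branch 1.2.1.2.1 (add T ¬D):
                    ○ open, literals {A=false, B=true, C=false, D=false}.
                  branch 1.2.1.2.2 (add T ¬D):
                    ○ open, literals {A=false, B=true, C=false, D=false}.
          branch 1.2.2 (add F (B ∧ B), F (¬D ∨ ¬D)):
            F (¬D ∨ ¬D): α-rule — add F ¬D, F ¬D.
            T (¬¬E ∨ B): β-rule — branch into T ¬¬E  //  T B.
              branch 1.2.2.1 (add T ¬¬E):
                T ¬¬E: drop double negation, giving T E.
                F (B ∧ B): β-rule — branch into F B  //  F B.
                  branch 1.2.2.1.1 (add F B):
                    ○ open, literals {A=false, B=false, C=false, D=true, E=true}.
                  branch 1.2.2.1.2 (add F B):
                    ○ open, literals {A=false, B=false, C=false, D=true, E=true}.
              branch 1.2.2.2 (add T B):
                F (B ∧ B): β-rule — branch into F B  //  F B.
                  branch 1.2.2.2.1 (add F B):
                    × closes — contains both B and ¬B.
                  branch 1.2.2.2.2 (add F B):
                    × closes — contains both B and ¬B.
  branch 2 (add T A):
    × closes — contains both A and ¬A.
3 branches closed, 10 open.
Each open branch fixes some atoms; the unmentioned ones are free. Counting distinct full assignments: branch {A=false, B=true, C=false, D=false, E=true} (none free) contributes 1 new; branch {A=false, B=true, C=false, D=false, E=true} (none free) contributes 0 new; branch {A=false, B=false, C=false, D=true, E=true} (none free) contributes 1 new; branch {A=false, B=false, C=false, D=true, E=true} (none free) contributes 0 new; branch {A=false, B=true, C=false, D=false, E=true} (none free) contributes 0 new; branch {A=false, B=true, C=false, D=false, E=true} (none free) contributes 0 new; branch {A=false, B=true, C=false, D=false} (E) contributes 1 new; branch {A=false, B=true, C=false, D=false} (E) contributes 0 new; branch {A=false, B=false, C=false, D=true, E=true} (none free) contributes 0 new; branch {A=false, B=false, C=false, D=true, E=true} (none free) contributes 0 new. Total: 3.

3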